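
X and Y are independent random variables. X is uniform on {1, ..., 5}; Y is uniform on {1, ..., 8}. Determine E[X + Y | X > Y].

6

P(X > Y) = 1/4.
Summing (X+Y)·P(x,y) over outcomes with X > Y gives 3/2.
E[X + Y | X > Y] = (3/2) / (1/4) = 6.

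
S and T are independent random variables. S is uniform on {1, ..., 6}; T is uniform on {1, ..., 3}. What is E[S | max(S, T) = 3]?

P(max(S, T) = 3) = 5/18.
Summing S·P(x,y) over outcomes with max(S, T) = 3 gives 2/3.
E[S | max(S, T) = 3] = (2/3) / (5/18) = 12/5.

12/5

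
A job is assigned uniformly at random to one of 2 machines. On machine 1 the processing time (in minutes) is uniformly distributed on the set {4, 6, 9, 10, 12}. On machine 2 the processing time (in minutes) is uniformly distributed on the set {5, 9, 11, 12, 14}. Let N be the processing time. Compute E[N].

E[N | machine 1] = (4+6+9+10+12)/5 = 41/5.
E[N | machine 2] = (5+9+11+12+14)/5 = 51/5.
By the law of total expectation,
E[N] = (1/2)·(41/5) + (1/2)·(51/5) = 46/5.

46/5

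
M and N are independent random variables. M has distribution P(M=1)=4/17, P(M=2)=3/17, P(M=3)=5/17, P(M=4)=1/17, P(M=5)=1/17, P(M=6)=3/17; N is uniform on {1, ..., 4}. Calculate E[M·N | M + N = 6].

41/5

P(M + N = 6) = 5/34.
Summing MN·P(x,y) over outcomes with M + N = 6 gives 41/34.
E[M·N | M + N = 6] = (41/34) / (5/34) = 41/5.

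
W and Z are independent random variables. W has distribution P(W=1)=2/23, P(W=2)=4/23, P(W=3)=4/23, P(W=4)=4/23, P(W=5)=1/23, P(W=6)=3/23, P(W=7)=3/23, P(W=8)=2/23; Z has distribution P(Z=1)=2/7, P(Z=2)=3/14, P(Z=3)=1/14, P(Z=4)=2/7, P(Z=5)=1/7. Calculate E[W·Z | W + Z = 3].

P(W + Z = 3) = 11/161.
Summing WZ·P(x,y) over outcomes with W + Z = 3 gives 22/161.
E[W·Z | W + Z = 3] = (22/161) / (11/161) = 2.

2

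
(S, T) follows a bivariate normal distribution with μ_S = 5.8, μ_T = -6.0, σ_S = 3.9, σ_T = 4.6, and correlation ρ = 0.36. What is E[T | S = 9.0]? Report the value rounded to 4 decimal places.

-4.6412

The regression of T on S has slope ρ·σ_T/σ_S and passes through (μ_S, μ_T).
E[T | S=9.0] = -6.0 + (0.36)·(4.6/3.9)·(9.0 − (5.8)) = -6.0 + (0.42462)·(3.2) = -4.6412.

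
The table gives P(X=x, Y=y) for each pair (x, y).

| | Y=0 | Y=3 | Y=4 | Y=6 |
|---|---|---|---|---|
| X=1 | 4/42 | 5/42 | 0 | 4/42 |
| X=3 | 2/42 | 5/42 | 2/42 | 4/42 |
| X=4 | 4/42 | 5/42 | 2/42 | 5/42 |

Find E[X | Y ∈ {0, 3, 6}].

P(Y ∈ {0, 3, 6}) = 19/21.
Summing X·P(X=x,Y=y) over the conditioning event gives 17/7.
E[X | Y ∈ {0, 3, 6}] = (17/7) / (19/21) = 51/19.

51/19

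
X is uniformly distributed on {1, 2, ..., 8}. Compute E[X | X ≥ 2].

5

Given X ≥ 2, X is equally likely to be any of {2, 3, 4, 5, 6, 7, 8}.
E[X | X ≥ 2] = (2 + 3 + 4 + 5 + 6 + 7 + 8) / 7 = 5.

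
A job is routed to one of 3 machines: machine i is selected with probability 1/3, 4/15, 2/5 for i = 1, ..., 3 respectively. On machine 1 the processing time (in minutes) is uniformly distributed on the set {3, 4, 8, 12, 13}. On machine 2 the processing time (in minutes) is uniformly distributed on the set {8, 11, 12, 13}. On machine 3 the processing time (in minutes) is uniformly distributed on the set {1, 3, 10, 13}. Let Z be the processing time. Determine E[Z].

83/10

E[Z | machine 1] = (3+4+8+12+13)/5 = 8.
E[Z | machine 2] = (8+11+12+13)/4 = 11.
E[Z | machine 3] = (1+3+10+13)/4 = 27/4.
E[Z] = (1/3)·(8) + (4/15)·(11) + (2/5)·(27/4) = 83/10.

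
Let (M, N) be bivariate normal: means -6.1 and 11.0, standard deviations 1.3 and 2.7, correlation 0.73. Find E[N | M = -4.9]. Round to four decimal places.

For a bivariate normal, E[N | M=x] = μ_N + ρ·(σ_N/σ_M)·(x − μ_M).
E[N | M=-4.9] = 11.0 + (0.73)·(2.7/1.3)·(-4.9 − (-6.1)) = 11.0 + (1.5162)·(1.2) = 12.8194.

12.8194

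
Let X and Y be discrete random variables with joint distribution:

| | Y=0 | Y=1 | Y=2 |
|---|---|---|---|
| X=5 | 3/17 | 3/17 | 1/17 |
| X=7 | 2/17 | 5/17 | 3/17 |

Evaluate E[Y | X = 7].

11/10

P(X = 7) = 10/17.
Σ Y·P over the event = 0·(2/17) + 1·(5/17) + 2·(3/17) = 11/17.
E[Y | X = 7] = (11/17) / (10/17) = 11/10.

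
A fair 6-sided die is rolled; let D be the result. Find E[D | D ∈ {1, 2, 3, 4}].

P(D ∈ {1, 2, 3, 4}) = 2/3.
Σ over the event: 1·1/6 + 2·1/6 + 3·1/6 + 4·1/6 = 5/3.
E[D | D ∈ {1, 2, 3, 4}] = (5/3) / (2/3) = 5/2.

5/2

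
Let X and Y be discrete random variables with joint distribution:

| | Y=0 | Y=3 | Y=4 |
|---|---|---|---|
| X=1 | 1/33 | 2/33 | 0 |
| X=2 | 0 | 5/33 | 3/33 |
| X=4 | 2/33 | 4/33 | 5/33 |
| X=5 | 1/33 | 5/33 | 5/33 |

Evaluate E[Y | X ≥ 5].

35/11

P(X ≥ 5) = 1/3.
Σ Y·P over the event = 0·(1/33) + 3·(5/33) + 4·(5/33) = 35/33.
E[Y | X ≥ 5] = (35/33) / (1/3) = 35/11.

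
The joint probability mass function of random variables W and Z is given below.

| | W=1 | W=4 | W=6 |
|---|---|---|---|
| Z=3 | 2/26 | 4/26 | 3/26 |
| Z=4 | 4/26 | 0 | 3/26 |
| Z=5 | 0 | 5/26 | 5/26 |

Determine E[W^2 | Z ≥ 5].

26

P(Z ≥ 5) = 5/13.
Σ W^2·P over the event = 16·(5/26) + 36·(5/26) = 10.
E[W^2 | Z ≥ 5] = (10) / (5/13) = 26.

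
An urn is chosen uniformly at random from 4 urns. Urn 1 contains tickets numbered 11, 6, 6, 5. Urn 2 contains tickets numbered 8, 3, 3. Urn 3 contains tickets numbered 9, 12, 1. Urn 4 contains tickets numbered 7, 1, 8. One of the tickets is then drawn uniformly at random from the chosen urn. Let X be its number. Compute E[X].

73/12

E[X | urn 1] = (11+6+6+5)/4 = 7.
E[X | urn 2] = (8+3+3)/3 = 14/3.
E[X | urn 3] = (9+12+1)/3 = 22/3.
E[X | urn 4] = (7+1+8)/3 = 16/3.
E[X] = (1/4)·(7) + (1/4)·(14/3) + (1/4)·(22/3) + (1/4)·(16/3) = 73/12.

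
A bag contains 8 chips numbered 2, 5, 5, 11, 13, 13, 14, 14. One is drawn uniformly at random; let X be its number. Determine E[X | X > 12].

P(X > 12) = 1/2.
Σ over the event: 13·1/4 + 14·1/4 = 27/4.
E[X | X > 12] = (27/4) / (1/2) = 27/2.

27/2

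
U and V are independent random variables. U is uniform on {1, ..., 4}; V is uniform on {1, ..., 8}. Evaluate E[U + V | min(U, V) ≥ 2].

8

P(min(U, V) ≥ 2) = 21/32.
Summing (U+V)·P(x,y) over outcomes with min(U, V) ≥ 2 gives 21/4.
E[U + V | min(U, V) ≥ 2] = (21/4) / (21/32) = 8.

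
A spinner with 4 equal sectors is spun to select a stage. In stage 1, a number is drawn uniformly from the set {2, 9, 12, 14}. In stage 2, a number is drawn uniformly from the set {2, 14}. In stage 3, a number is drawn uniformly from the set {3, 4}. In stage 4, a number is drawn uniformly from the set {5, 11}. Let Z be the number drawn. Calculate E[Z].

E[Z | stage 1] = (2+9+12+14)/4 = 37/4.
E[Z | stage 2] = (2+14)/2 = 8.
E[Z | stage 3] = (3+4)/2 = 7/2.
E[Z | stage 4] = (5+11)/2 = 8.
E[Z] = (1/4)·(37/4) + (1/4)·(8) + (1/4)·(7/2) + (1/4)·(8) = 115/16.

115/16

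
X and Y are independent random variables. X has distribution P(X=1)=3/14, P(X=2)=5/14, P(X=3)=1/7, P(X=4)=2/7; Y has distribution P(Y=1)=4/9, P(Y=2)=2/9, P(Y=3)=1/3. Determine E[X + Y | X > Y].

P(X > Y) = 34/63.
Summing (X+Y)·P(x,y) over outcomes with X > Y gives 18/7.
E[X + Y | X > Y] = (18/7) / (34/63) = 81/17.

81/17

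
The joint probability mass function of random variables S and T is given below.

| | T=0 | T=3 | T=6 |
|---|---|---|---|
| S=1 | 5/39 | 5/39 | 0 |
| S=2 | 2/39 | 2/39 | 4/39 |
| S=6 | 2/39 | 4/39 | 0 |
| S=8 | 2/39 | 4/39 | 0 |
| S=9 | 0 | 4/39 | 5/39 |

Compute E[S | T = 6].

P(T = 6) = 3/13.
Σ S·P over the event = 2·(4/39) + 9·(5/39) = 53/39.
E[S | T = 6] = (53/39) / (3/13) = 53/9.

53/9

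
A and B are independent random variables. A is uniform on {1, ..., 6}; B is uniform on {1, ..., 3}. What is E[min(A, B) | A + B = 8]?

P(A + B = 8) = 1/9.
Summing min(A,B)·P(x,y) over outcomes with A + B = 8 gives 5/18.
E[min(A, B) | A + B = 8] = (5/18) / (1/9) = 5/2.

5/2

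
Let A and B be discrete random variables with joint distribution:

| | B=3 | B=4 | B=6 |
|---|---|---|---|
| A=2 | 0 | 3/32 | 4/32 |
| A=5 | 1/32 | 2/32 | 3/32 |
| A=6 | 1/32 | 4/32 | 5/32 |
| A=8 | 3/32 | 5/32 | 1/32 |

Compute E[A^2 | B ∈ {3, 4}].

41

P(B ∈ {3, 4}) = 19/32.
Summing A^2·P(A=x,B=y) over the conditioning event gives 779/32.
E[A^2 | B ∈ {3, 4}] = (779/32) / (19/32) = 41.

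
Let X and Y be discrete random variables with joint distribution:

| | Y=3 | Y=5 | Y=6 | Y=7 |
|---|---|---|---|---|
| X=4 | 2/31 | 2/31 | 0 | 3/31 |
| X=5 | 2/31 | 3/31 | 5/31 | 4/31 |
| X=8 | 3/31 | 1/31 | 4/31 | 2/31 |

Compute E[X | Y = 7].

16/3

P(Y = 7) = 9/31.
Σ X·P over the event = 4·(3/31) + 5·(4/31) + 8·(2/31) = 48/31.
E[X | Y = 7] = (48/31) / (9/31) = 16/3.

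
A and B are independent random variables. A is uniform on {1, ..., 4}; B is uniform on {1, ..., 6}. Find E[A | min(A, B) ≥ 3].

7/2

P(min(A, B) ≥ 3) = 1/3.
Summing A·P(x,y) over outcomes with min(A, B) ≥ 3 gives 7/6.
E[A | min(A, B) ≥ 3] = (7/6) / (1/3) = 7/2.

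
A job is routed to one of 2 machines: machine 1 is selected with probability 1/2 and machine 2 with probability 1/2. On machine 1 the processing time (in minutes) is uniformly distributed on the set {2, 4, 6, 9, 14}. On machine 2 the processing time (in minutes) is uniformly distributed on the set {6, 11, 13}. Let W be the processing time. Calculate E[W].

17/2

E[W | machine 1] = (2+4+6+9+14)/5 = 7.
E[W | machine 2] = (6+11+13)/3 = 10.
E[W] = (1/2)·(7) + (1/2)·(10) = 17/2.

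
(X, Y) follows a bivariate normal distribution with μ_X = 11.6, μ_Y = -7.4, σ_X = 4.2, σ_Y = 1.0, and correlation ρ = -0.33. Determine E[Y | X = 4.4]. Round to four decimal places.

-6.8343

E[Y | X=x] = μ_Y + ρ(σ_Y/σ_X)(x − μ_X) for jointly normal variables.
E[Y | X=4.4] = -7.4 + (-0.33)·(1.0/4.2)·(4.4 − (11.6)) = -7.4 + (-0.078571)·(-7.2) = -6.8343.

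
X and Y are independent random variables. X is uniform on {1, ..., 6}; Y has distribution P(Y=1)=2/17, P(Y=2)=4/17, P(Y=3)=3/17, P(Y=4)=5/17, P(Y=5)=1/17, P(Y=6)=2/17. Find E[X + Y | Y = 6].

19/2

P(Y = 6) = 2/17.
Summing (X+Y)·P(x,y) over outcomes with Y = 6 gives 19/17.
E[X + Y | Y = 6] = (19/17) / (2/17) = 19/2.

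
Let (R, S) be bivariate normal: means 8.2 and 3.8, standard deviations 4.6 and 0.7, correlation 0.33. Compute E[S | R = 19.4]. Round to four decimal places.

For a bivariate normal, E[S | R=x] = μ_S + ρ·(σ_S/σ_R)·(x − μ_R).
E[S | R=19.4] = 3.8 + (0.33)·(0.7/4.6)·(19.4 − (8.2)) = 3.8 + (0.050217)·(11.2) = 4.3624.

4.3624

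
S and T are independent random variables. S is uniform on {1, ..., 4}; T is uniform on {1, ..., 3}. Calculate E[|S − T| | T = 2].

1

Outcomes with T = 2: (1,2), (2,2), (3,2), (4,2), each with probability 1/12.
E[|S − T| | T = 2] = (1 + 0 + 1 + 2) / 4 = 1.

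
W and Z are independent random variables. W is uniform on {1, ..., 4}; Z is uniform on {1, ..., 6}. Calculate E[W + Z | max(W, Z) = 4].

P(max(W, Z) = 4) = 7/24.
Summing (W+Z)·P(x,y) over outcomes with max(W, Z) = 4 gives 11/6.
E[W + Z | max(W, Z) = 4] = (11/6) / (7/24) = 44/7.

44/7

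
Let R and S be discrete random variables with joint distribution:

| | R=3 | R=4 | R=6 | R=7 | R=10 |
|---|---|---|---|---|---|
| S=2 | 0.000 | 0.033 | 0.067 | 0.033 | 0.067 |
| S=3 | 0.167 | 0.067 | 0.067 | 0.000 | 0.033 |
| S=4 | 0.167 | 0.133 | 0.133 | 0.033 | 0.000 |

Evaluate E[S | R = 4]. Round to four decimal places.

3.4292

P(R = 4) = 0.233.
Summing S·P(R=x,S=y) over the conditioning event gives 0.799.
E[S | R = 4] = (0.799) / (0.233) = 3.4292.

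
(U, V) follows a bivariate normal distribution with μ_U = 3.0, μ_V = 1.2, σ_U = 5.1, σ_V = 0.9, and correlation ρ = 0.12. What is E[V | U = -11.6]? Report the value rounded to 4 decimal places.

0.8908

The regression of V on U has slope ρ·σ_V/σ_U and passes through (μ_U, μ_V).
E[V | U=-11.6] = 1.2 + (0.12)·(0.9/5.1)·(-11.6 − (3.0)) = 1.2 + (0.021176)·(-14.6) = 0.8908.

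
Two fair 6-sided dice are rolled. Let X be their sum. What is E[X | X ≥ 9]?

10

P(X ≥ 9) = 5/18.
Σ over the event: 9·1/9 + 10·1/12 + 11·1/18 + 12·1/36 = 25/9.
E[X | X ≥ 9] = (25/9) / (5/18) = 10.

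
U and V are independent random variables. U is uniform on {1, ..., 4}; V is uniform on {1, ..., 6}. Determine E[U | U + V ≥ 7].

Outcomes with U + V ≥ 7: (1,6), (2,5), (2,6), (3,4), (3,5), (3,6), (4,3), (4,4), (4,5), (4,6), each with probability 1/24.
E[U | U + V ≥ 7] = (1 + 2 + 2 + 3 + 3 + 3 + 4 + 4 + 4 + 4) / 10 = 3.

3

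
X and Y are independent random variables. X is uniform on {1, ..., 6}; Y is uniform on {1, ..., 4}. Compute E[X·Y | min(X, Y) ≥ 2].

P(min(X, Y) ≥ 2) = 5/8.
Summing XY·P(x,y) over outcomes with min(X, Y) ≥ 2 gives 15/2.
E[X·Y | min(X, Y) ≥ 2] = (15/2) / (5/8) = 12.

12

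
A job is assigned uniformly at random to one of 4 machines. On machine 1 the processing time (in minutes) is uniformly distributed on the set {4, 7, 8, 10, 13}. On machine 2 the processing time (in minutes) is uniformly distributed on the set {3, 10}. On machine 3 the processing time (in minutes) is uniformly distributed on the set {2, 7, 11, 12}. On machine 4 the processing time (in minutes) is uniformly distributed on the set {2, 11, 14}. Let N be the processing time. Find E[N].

E[N | machine 1] = (4+7+8+10+13)/5 = 42/5.
E[N | machine 2] = (3+10)/2 = 13/2.
E[N | machine 3] = (2+7+11+12)/4 = 8.
E[N | machine 4] = (2+11+14)/3 = 9.
By the law of total expectation,
E[N] = (1/4)·(42/5) + (1/4)·(13/2) + (1/4)·(8) + (1/4)·(9) = 319/40.

319/40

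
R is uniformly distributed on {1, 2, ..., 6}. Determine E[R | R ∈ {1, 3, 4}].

P(R ∈ {1, 3, 4}) = 1/2.
Σ over the event: 1·1/6 + 3·1/6 + 4·1/6 = 4/3.
E[R | R ∈ {1, 3, 4}] = (4/3) / (1/2) = 8/3.

8/3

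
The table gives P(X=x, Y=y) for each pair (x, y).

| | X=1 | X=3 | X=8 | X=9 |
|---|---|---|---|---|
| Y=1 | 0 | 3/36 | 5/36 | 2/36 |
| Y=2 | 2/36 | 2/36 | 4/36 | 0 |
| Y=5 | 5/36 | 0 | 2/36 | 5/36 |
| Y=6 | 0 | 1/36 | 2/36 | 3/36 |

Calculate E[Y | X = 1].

P(X = 1) = 7/36.
Σ Y·P over the event = 2·(2/36) + 5·(5/36) = 29/36.
E[Y | X = 1] = (29/36) / (7/36) = 29/7.

29/7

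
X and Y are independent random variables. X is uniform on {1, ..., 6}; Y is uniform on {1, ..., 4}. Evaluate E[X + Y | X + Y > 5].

52/7

P(X + Y > 5) = 7/12.
Summing (X+Y)·P(x,y) over outcomes with X + Y > 5 gives 13/3.
E[X + Y | X + Y > 5] = (13/3) / (7/12) = 52/7.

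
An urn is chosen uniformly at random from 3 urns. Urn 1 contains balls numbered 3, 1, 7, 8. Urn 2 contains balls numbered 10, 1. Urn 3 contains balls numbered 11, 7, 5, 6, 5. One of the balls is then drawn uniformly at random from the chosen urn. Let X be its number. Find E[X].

341/60

E[X | urn 1] = (3+1+7+8)/4 = 19/4.
E[X | urn 2] = (10+1)/2 = 11/2.
E[X | urn 3] = (11+7+5+6+5)/5 = 34/5.
By the law of total expectation,
E[X] = (1/3)·(19/4) + (1/3)·(11/2) + (1/3)·(34/5) = 341/60.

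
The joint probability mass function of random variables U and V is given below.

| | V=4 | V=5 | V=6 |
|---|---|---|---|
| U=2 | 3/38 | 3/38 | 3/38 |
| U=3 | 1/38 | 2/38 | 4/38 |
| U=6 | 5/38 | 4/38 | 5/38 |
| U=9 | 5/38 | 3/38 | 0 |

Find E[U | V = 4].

P(V = 4) = 7/19.
Σ U·P over the event = 2·(3/38) + 3·(1/38) + 6·(5/38) + 9·(5/38) = 42/19.
E[U | V = 4] = (42/19) / (7/19) = 6.

6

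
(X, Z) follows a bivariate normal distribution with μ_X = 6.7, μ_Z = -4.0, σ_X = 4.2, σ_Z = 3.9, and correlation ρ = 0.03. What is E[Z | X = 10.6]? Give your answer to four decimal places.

-3.8914

The regression of Z on X has slope ρ·σ_Z/σ_X and passes through (μ_X, μ_Z).
E[Z | X=10.6] = -4.0 + (0.03)·(3.9/4.2)·(10.6 − (6.7)) = -4.0 + (0.027857)·(3.9) = -3.8914.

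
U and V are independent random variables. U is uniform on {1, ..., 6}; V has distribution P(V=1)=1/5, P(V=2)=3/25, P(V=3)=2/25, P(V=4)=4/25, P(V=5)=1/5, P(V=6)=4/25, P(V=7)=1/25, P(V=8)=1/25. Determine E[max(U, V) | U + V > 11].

P(U + V > 11) = 3/50.
Summing max(U,V)·P(x,y) over outcomes with U + V > 11 gives 31/75.
E[max(U, V) | U + V > 11] = (31/75) / (3/50) = 62/9.

62/9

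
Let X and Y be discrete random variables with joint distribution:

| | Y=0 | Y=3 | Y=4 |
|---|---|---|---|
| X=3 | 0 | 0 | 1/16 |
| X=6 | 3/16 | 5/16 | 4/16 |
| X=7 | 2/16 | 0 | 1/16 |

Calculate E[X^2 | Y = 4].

P(Y = 4) = 3/8.
Σ X^2·P over the event = 9·(1/16) + 36·(4/16) + 49·(1/16) = 101/8.
E[X^2 | Y = 4] = (101/8) / (3/8) = 101/3.

101/3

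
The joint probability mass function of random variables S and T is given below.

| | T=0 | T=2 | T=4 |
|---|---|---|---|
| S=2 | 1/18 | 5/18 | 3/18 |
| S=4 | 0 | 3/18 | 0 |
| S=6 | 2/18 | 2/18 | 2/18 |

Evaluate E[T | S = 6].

P(S = 6) = 1/3.
Σ T·P over the event = 0·(2/18) + 2·(2/18) + 4·(2/18) = 2/3.
E[T | S = 6] = (2/3) / (1/3) = 2.

2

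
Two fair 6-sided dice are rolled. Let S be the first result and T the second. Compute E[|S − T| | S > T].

7/3

P(S > T) = 5/12.
Summing |S−T|·P(x,y) over outcomes with S > T gives 35/36.
E[|S − T| | S > T] = (35/36) / (5/12) = 7/3.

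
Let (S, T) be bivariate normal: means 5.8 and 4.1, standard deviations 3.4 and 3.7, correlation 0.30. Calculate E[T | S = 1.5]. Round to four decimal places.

2.6962

For a bivariate normal, E[T | S=x] = μ_T + ρ·(σ_T/σ_S)·(x − μ_S).
E[T | S=1.5] = 4.1 + (0.30)·(3.7/3.4)·(1.5 − (5.8)) = 4.1 + (0.32647)·(-4.3) = 2.6962.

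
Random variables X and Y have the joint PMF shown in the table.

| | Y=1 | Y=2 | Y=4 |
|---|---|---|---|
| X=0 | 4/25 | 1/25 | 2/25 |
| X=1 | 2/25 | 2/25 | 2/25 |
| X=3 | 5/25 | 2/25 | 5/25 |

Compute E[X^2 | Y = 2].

P(Y = 2) = 1/5.
Σ X^2·P over the event = 0·(1/25) + 1·(2/25) + 9·(2/25) = 4/5.
E[X^2 | Y = 2] = (4/5) / (1/5) = 4.

4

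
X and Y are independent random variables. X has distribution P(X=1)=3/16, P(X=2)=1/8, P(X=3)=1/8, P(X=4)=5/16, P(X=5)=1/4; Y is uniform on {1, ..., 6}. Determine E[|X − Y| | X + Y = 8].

P(X + Y = 8) = 13/96.
Summing |X−Y|·P(x,y) over outcomes with X + Y = 8 gives 5/24.
E[|X − Y| | X + Y = 8] = (5/24) / (13/96) = 20/13.

20/13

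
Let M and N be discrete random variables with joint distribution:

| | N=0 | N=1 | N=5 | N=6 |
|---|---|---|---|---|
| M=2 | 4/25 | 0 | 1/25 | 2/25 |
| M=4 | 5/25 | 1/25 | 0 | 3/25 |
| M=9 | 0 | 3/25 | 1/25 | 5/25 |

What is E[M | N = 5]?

P(N = 5) = 2/25.
Σ M·P over the event = 2·(1/25) + 9·(1/25) = 11/25.
E[M | N = 5] = (11/25) / (2/25) = 11/2.

11/2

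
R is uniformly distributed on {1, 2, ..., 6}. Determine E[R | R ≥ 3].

Given R ≥ 3, R is equally likely to be any of {3, 4, 5, 6}.
E[R | R ≥ 3] = (3 + 4 + 5 + 6) / 4 = 9/2.

9/2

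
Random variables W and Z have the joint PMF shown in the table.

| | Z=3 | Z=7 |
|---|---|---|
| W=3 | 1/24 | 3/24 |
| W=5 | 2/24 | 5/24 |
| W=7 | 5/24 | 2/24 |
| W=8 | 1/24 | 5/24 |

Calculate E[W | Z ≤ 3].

56/9

P(Z ≤ 3) = 3/8.
Σ W·P over the event = 3·(1/24) + 5·(2/24) + 7·(5/24) + 8·(1/24) = 7/3.
E[W | Z ≤ 3] = (7/3) / (3/8) = 56/9.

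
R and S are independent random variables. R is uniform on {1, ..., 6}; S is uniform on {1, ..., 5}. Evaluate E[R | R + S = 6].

P(R + S = 6) = 1/6.
Summing R·P(x,y) over outcomes with R + S = 6 gives 1/2.
E[R | R + S = 6] = (1/2) / (1/6) = 3.

3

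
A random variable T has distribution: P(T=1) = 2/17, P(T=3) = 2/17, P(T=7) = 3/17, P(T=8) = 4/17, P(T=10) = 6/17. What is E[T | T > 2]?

P(T > 2) = 15/17.
Σ over the event: 3·2/17 + 7·3/17 + 8·4/17 + 10·6/17 = 7.
E[T | T > 2] = (7) / (15/17) = 119/15.

119/15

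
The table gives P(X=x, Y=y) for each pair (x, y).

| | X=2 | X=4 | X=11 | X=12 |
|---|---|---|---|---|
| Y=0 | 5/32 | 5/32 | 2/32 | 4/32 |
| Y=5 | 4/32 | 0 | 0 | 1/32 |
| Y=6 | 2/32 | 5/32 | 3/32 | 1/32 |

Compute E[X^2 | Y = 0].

459/8

P(Y = 0) = 1/2.
Summing X^2·P(X=x,Y=y) over the conditioning event gives 459/16.
E[X^2 | Y = 0] = (459/16) / (1/2) = 459/8.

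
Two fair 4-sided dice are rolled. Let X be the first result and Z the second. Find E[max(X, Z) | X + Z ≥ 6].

23/6

Outcomes with X + Z ≥ 6: (2,4), (3,3), (3,4), (4,2), (4,3), (4,4), each with probability 1/16.
E[max(X, Z) | X + Z ≥ 6] = (4 + 3 + 4 + 4 + 4 + 4) / 6 = 23/6.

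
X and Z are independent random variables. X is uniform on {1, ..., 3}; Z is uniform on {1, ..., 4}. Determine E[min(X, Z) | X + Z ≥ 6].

8/3

Outcomes with X + Z ≥ 6: (2,4), (3,3), (3,4), each with probability 1/12.
E[min(X, Z) | X + Z ≥ 6] = (2 + 3 + 3) / 3 = 8/3.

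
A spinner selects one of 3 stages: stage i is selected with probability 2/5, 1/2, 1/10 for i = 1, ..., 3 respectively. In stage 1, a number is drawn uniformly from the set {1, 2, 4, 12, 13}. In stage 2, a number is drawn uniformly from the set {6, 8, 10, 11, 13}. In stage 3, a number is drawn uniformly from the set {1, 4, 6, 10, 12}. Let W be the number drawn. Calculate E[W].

E[W | stage 1] = (1+2+4+12+13)/5 = 32/5.
E[W | stage 2] = (6+8+10+11+13)/5 = 48/5.
E[W | stage 3] = (1+4+6+10+12)/5 = 33/5.
By the law of total expectation,
E[W] = (2/5)·(32/5) + (1/2)·(48/5) + (1/10)·(33/5) = 401/50.

401/50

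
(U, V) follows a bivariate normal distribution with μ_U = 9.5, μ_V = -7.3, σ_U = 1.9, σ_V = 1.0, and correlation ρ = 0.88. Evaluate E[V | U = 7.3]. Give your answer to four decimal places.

-8.3189

For a bivariate normal, E[V | U=x] = μ_V + ρ·(σ_V/σ_U)·(x − μ_U).
E[V | U=7.3] = -7.3 + (0.88)·(1.0/1.9)·(7.3 − (9.5)) = -7.3 + (0.463158)·(-2.2) = -8.3189.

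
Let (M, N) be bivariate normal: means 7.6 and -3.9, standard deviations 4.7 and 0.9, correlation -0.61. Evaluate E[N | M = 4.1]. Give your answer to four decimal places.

The regression of N on M has slope ρ·σ_N/σ_M and passes through (μ_M, μ_N).
E[N | M=4.1] = -3.9 + (-0.61)·(0.9/4.7)·(4.1 − (7.6)) = -3.9 + (-0.11681)·(-3.5) = -3.4912.

-3.4912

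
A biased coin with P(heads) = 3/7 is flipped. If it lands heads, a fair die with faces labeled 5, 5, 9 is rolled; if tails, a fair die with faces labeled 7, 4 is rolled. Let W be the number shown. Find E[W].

E[W | heads] = (5+5+9)/3 = 19/3.
E[W | tails] = (7+4)/2 = 11/2.
By the law of total expectation,
E[W] = (3/7)·(19/3) + (4/7)·(11/2) = 41/7.

41/7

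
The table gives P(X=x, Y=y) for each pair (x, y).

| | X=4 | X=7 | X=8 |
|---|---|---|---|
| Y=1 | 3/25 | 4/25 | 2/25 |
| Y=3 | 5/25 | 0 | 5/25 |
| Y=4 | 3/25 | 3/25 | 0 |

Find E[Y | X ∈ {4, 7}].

P(X ∈ {4, 7}) = 18/25.
Σ Y·P over the event = 1·(3/25) + 3·(5/25) + 4·(3/25) + 1·(4/25) + 4·(3/25) = 46/25.
E[Y | X ∈ {4, 7}] = (46/25) / (18/25) = 23/9.

23/9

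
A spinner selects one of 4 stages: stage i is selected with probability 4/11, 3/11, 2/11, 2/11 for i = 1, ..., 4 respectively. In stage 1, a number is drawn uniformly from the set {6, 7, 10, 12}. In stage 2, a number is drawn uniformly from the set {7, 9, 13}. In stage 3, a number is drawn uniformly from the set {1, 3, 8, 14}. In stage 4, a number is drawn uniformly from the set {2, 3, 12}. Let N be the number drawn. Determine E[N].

E[N | stage 1] = (6+7+10+12)/4 = 35/4.
E[N | stage 2] = (7+9+13)/3 = 29/3.
E[N | stage 3] = (1+3+8+14)/4 = 13/2.
E[N | stage 4] = (2+3+12)/3 = 17/3.
E[N] = (4/11)·(35/4) + (3/11)·(29/3) + (2/11)·(13/2) + (2/11)·(17/3) = 265/33.

265/33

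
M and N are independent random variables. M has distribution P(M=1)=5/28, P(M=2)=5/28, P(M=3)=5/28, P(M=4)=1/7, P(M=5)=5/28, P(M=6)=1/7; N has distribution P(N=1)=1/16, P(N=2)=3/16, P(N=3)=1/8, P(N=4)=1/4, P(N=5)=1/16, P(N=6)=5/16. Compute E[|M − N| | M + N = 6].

P(M + N = 6) = 13/112.
Summing |M−N|·P(x,y) over outcomes with M + N = 6 gives 13/56.
E[|M − N| | M + N = 6] = (13/56) / (13/112) = 2.

2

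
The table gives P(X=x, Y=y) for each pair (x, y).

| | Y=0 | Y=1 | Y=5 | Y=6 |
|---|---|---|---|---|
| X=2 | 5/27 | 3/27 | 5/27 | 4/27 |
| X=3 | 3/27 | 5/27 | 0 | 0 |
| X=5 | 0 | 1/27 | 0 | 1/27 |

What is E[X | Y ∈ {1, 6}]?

39/14

P(Y ∈ {1, 6}) = 14/27.
Σ X·P over the event = 2·(3/27) + 2·(4/27) + 3·(5/27) + 5·(1/27) + 5·(1/27) = 13/9.
E[X | Y ∈ {1, 6}] = (13/9) / (14/27) = 39/14.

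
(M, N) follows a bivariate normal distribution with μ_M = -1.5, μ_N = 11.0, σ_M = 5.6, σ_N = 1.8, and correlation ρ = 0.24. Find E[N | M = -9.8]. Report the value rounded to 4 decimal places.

For a bivariate normal, E[N | M=x] = μ_N + ρ·(σ_N/σ_M)·(x − μ_M).
E[N | M=-9.8] = 11.0 + (0.24)·(1.8/5.6)·(-9.8 − (-1.5)) = 11.0 + (0.077143)·(-8.3) = 10.3597.

10.3597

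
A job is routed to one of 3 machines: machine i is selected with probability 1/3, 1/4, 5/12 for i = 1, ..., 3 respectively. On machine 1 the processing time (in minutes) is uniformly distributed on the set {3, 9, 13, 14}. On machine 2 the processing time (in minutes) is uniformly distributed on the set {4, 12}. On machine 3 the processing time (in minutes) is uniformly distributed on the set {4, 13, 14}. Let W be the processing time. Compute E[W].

E[W | machine 1] = (3+9+13+14)/4 = 39/4.
E[W | machine 2] = (4+12)/2 = 8.
E[W | machine 3] = (4+13+14)/3 = 31/3.
E[W] = (1/3)·(39/4) + (1/4)·(8) + (5/12)·(31/3) = 86/9.

86/9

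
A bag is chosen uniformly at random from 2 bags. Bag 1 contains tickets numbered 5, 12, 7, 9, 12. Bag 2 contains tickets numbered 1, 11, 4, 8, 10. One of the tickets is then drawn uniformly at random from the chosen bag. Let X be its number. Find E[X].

E[X | bag 1] = (5+12+7+9+12)/5 = 9.
E[X | bag 2] = (1+11+4+8+10)/5 = 34/5.
By the law of total expectation,
E[X] = (1/2)·(9) + (1/2)·(34/5) = 79/10.

79/10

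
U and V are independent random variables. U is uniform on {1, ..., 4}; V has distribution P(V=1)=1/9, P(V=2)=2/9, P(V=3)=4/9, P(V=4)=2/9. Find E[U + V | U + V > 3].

179/32

P(U + V > 3) = 8/9.
Summing (U+V)·P(x,y) over outcomes with U + V > 3 gives 179/36.
E[U + V | U + V > 3] = (179/36) / (8/9) = 179/32.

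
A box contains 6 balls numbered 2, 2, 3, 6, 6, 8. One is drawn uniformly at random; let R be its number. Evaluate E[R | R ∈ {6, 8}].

20/3

P(R ∈ {6, 8}) = 1/2.
Σ over the event: 6·1/3 + 8·1/6 = 10/3.
E[R | R ∈ {6, 8}] = (10/3) / (1/2) = 20/3.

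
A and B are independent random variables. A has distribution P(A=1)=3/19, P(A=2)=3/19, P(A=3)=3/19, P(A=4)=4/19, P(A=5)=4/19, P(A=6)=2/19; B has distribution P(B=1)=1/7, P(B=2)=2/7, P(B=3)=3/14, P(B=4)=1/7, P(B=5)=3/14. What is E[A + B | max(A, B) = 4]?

196/31

P(max(A, B) = 4) = 31/133.
Summing (A+B)·P(x,y) over outcomes with max(A, B) = 4 gives 28/19.
E[A + B | max(A, B) = 4] = (28/19) / (31/133) = 196/31.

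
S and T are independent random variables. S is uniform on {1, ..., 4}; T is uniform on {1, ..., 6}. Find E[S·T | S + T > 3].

P(S + T > 3) = 7/8.
Summing ST·P(x,y) over outcomes with S + T > 3 gives 205/24.
E[S·T | S + T > 3] = (205/24) / (7/8) = 205/21.

205/21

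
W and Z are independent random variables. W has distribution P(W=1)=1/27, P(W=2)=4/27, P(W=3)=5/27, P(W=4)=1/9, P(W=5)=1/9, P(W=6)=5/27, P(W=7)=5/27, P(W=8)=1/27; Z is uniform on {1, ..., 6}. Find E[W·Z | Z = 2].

248/27

P(Z = 2) = 1/6.
Summing WZ·P(x,y) over outcomes with Z = 2 gives 124/81.
E[W·Z | Z = 2] = (124/81) / (1/6) = 248/27.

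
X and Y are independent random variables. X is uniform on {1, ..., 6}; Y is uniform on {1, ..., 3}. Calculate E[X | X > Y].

53/12

P(X > Y) = 2/3.
Summing X·P(x,y) over outcomes with X > Y gives 53/18.
E[X | X > Y] = (53/18) / (2/3) = 53/12.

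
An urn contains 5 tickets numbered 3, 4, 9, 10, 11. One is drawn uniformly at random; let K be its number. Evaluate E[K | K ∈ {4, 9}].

P(K ∈ {4, 9}) = 2/5.
Σ over the event: 4·1/5 + 9·1/5 = 13/5.
E[K | K ∈ {4, 9}] = (13/5) / (2/5) = 13/2.

13/2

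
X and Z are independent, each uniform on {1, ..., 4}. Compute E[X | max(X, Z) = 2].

Outcomes with max(X, Z) = 2: (1,2), (2,1), (2,2), each with probability 1/16.
E[X | max(X, Z) = 2] = (1 + 2 + 2) / 3 = 5/3.

5/3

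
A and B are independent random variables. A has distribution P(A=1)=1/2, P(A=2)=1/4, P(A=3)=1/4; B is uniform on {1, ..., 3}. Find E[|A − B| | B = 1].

P(B = 1) = 1/3.
Summing |A−B|·P(x,y) over outcomes with B = 1 gives 1/4.
E[|A − B| | B = 1] = (1/4) / (1/3) = 3/4.

3/4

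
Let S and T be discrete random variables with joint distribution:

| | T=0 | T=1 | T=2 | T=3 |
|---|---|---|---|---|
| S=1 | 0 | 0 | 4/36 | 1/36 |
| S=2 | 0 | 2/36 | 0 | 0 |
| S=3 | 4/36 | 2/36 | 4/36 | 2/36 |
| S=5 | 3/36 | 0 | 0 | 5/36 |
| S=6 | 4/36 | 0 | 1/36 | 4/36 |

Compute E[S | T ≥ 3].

14/3

P(T ≥ 3) = 1/3.
Σ S·P over the event = 1·(1/36) + 3·(2/36) + 5·(5/36) + 6·(4/36) = 14/9.
E[S | T ≥ 3] = (14/9) / (1/3) = 14/3.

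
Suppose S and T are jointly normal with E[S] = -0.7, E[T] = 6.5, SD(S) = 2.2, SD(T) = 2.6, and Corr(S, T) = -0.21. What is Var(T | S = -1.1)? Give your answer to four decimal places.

6.4619

Var(T | S=x) = (1 − ρ²)·σ_T².
Var(T | S=-1.1) = (2.6)²·(1 − (-0.21)²) = 6.76·0.9559 = 6.4619.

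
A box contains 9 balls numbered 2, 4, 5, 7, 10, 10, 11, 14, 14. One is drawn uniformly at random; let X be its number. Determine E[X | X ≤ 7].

9/2

P(X ≤ 7) = 4/9.
Σ over the event: 2·1/9 + 4·1/9 + 5·1/9 + 7·1/9 = 2.
E[X | X ≤ 7] = (2) / (4/9) = 9/2.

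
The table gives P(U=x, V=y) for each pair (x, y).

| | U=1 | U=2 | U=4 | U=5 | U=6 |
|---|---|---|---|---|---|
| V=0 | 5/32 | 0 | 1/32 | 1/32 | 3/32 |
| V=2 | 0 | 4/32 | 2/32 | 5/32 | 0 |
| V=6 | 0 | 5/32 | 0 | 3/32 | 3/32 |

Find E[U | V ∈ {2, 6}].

P(V ∈ {2, 6}) = 11/16.
Summing U·P(U=x,V=y) over the conditioning event gives 21/8.
E[U | V ∈ {2, 6}] = (21/8) / (11/16) = 42/11.

42/11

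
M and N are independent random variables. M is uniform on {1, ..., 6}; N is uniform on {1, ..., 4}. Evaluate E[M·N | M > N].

P(M > N) = 7/12.
Summing MN·P(x,y) over outcomes with M > N gives 145/24.
E[M·N | M > N] = (145/24) / (7/12) = 145/14.

145/14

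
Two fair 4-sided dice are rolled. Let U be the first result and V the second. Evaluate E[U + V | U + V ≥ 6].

20/3

Outcomes with U + V ≥ 6: (2,4), (3,3), (3,4), (4,2), (4,3), (4,4), each with probability 1/16.
E[U + V | U + V ≥ 6] = (6 + 6 + 7 + 6 + 7 + 8) / 6 = 20/3.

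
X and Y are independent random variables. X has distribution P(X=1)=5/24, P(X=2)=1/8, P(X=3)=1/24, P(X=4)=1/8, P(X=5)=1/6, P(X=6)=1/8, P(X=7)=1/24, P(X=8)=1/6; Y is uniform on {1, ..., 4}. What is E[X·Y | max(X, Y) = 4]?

176/21

P(max(X, Y) = 4) = 7/32.
Summing XY·P(x,y) over outcomes with max(X, Y) = 4 gives 11/6.
E[X·Y | max(X, Y) = 4] = (11/6) / (7/32) = 176/21.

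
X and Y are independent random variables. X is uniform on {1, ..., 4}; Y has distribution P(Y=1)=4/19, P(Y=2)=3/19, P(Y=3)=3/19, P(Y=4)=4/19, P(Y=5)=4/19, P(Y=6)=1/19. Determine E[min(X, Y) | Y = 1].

1

P(Y = 1) = 4/19.
Summing min(X,Y)·P(x,y) over outcomes with Y = 1 gives 4/19.
E[min(X, Y) | Y = 1] = (4/19) / (4/19) = 1.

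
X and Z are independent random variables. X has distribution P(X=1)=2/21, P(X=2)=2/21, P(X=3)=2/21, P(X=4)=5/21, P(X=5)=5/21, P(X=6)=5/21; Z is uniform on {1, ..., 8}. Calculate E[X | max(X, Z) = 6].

P(max(X, Z) = 6) = 23/84.
Summing X·P(x,y) over outcomes with max(X, Z) = 6 gives 79/56.
E[X | max(X, Z) = 6] = (79/56) / (23/84) = 237/46.

237/46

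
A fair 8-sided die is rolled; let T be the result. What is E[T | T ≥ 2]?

Given T ≥ 2, T is equally likely to be any of {2, 3, 4, 5, 6, 7, 8}.
E[T | T ≥ 2] = (2 + 3 + 4 + 5 + 6 + 7 + 8) / 7 = 5.

5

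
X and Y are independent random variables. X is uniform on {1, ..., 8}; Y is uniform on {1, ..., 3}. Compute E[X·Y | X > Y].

191/18

P(X > Y) = 3/4.
Summing XY·P(x,y) over outcomes with X > Y gives 191/24.
E[X·Y | X > Y] = (191/24) / (3/4) = 191/18.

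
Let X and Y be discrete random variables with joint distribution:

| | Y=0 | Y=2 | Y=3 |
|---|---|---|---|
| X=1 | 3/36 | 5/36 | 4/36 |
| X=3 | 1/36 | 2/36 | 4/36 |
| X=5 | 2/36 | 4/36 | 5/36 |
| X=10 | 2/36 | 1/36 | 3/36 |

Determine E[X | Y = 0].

P(Y = 0) = 2/9.
Σ X·P over the event = 1·(3/36) + 3·(1/36) + 5·(2/36) + 10·(2/36) = 1.
E[X | Y = 0] = (1) / (2/9) = 9/2.

9/2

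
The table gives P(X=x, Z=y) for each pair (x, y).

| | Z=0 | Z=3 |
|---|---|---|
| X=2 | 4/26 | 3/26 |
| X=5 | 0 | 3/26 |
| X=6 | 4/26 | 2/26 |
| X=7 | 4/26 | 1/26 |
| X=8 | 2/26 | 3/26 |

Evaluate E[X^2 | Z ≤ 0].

242/7

P(Z ≤ 0) = 7/13.
Summing X^2·P(X=x,Z=y) over the conditioning event gives 242/13.
E[X^2 | Z ≤ 0] = (242/13) / (7/13) = 242/7.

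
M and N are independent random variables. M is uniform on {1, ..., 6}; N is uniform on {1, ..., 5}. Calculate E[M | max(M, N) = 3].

12/5

P(max(M, N) = 3) = 1/6.
Summing M·P(x,y) over outcomes with max(M, N) = 3 gives 2/5.
E[M | max(M, N) = 3] = (2/5) / (1/6) = 12/5.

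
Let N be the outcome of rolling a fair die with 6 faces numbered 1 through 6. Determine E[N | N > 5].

Given N > 5, N is equally likely to be any of {6}.
E[N | N > 5] = (6) / 1 = 6.

6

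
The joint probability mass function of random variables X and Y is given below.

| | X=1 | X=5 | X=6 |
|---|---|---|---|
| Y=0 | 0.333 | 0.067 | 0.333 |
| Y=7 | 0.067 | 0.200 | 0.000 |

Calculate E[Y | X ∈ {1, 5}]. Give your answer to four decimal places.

P(X ∈ {1, 5}) = 0.667.
Σ Y·P over the event = 0·(0.333) + 7·(0.067) + 0·(0.067) + 7·(0.200) = 1.869.
E[Y | X ∈ {1, 5}] = (1.869) / (0.667) = 2.8021.

2.8021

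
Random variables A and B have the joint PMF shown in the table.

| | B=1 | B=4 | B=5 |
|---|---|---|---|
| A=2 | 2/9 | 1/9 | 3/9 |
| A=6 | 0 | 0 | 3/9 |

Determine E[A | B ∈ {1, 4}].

P(B ∈ {1, 4}) = 1/3.
Σ A·P over the event = 2·(2/9) + 2·(1/9) = 2/3.
E[A | B ∈ {1, 4}] = (2/3) / (1/3) = 2.

2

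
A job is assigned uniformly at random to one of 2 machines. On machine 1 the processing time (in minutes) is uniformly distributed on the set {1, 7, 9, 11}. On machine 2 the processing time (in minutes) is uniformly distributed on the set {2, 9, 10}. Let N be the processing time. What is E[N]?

7

E[N | machine 1] = (1+7+9+11)/4 = 7.
E[N | machine 2] = (2+9+10)/3 = 7.
E[N] = (1/2)·(7) + (1/2)·(7) = 7.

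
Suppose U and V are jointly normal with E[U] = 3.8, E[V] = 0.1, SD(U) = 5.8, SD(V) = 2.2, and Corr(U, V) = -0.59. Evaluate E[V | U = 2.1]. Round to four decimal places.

E[V | U=x] = μ_V + ρ(σ_V/σ_U)(x − μ_U) for jointly normal variables.
E[V | U=2.1] = 0.1 + (-0.59)·(2.2/5.8)·(2.1 − (3.8)) = 0.1 + (-0.22379)·(-1.7) = 0.4804.

0.4804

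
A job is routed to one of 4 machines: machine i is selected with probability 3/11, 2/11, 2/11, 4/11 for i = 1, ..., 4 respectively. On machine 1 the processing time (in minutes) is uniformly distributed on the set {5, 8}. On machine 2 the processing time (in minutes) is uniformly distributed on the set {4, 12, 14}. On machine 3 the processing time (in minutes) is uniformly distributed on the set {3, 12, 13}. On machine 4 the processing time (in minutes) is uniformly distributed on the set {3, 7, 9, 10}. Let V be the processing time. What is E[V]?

E[V | machine 1] = (5+8)/2 = 13/2.
E[V | machine 2] = (4+12+14)/3 = 10.
E[V | machine 3] = (3+12+13)/3 = 28/3.
E[V | machine 4] = (3+7+9+10)/4 = 29/4.
By the law of total expectation,
E[V] = (3/11)·(13/2) + (2/11)·(10) + (2/11)·(28/3) + (4/11)·(29/4) = 523/66.

523/66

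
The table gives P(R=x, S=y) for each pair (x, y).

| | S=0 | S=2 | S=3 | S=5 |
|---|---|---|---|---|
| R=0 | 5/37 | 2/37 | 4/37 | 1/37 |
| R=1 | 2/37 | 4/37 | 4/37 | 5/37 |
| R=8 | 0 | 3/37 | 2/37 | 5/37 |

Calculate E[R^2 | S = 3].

P(S = 3) = 10/37.
Σ R^2·P over the event = 0·(4/37) + 1·(4/37) + 64·(2/37) = 132/37.
E[R^2 | S = 3] = (132/37) / (10/37) = 66/5.

66/5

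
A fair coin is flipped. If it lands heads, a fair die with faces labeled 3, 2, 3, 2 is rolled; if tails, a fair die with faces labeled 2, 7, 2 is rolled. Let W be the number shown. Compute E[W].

37/12

E[W | heads] = (3+2+3+2)/4 = 5/2.
E[W | tails] = (2+7+2)/3 = 11/3.
By the law of total expectation,
E[W] = (1/2)·(5/2) + (1/2)·(11/3) = 37/12.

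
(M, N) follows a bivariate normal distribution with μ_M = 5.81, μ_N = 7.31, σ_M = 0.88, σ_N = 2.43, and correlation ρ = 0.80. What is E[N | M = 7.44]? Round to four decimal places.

E[N | M=x] = μ_N + ρ(σ_N/σ_M)(x − μ_M) for jointly normal variables.
E[N | M=7.44] = 7.31 + (0.80)·(2.43/0.88)·(7.44 − (5.81)) = 7.31 + (2.2091)·(1.63) = 10.9108.

10.9108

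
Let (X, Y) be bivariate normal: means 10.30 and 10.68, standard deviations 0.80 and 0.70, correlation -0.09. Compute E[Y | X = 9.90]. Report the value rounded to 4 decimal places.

For a bivariate normal, E[Y | X=x] = μ_Y + ρ·(σ_Y/σ_X)·(x − μ_X).
E[Y | X=9.90] = 10.68 + (-0.09)·(0.70/0.80)·(9.90 − (10.30)) = 10.68 + (-0.07875)·(-0.4) = 10.7115.

10.7115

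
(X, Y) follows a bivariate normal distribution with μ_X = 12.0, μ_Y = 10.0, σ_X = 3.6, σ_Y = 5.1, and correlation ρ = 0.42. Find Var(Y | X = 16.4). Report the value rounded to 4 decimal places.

21.4218

Var(Y | X=x) = (1 − ρ²)·σ_Y².
Var(Y | X=16.4) = (5.1)²·(1 − (0.42)²) = 26.01·0.8236 = 21.4218.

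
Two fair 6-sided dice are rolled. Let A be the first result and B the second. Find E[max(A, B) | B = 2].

11/3

Outcomes with B = 2: (1,2), (2,2), (3,2), (4,2), (5,2), (6,2), each with probability 1/36.
E[max(A, B) | B = 2] = (2 + 2 + 3 + 4 + 5 + 6) / 6 = 11/3.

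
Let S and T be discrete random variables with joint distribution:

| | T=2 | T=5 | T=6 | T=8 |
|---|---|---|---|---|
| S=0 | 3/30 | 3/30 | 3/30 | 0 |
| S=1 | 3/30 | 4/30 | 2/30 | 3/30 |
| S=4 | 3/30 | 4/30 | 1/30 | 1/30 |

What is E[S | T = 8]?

7/4

P(T = 8) = 2/15.
Σ S·P over the event = 1·(3/30) + 4·(1/30) = 7/30.
E[S | T = 8] = (7/30) / (2/15) = 7/4.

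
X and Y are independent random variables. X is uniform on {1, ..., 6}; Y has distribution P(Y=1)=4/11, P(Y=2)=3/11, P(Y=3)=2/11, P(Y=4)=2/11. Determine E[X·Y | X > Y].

P(X > Y) = 7/11.
Summing XY·P(x,y) over outcomes with X > Y gives 61/11.
E[X·Y | X > Y] = (61/11) / (7/11) = 61/7.

61/7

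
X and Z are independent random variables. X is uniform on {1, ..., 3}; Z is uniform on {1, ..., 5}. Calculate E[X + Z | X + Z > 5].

20/3

P(X + Z > 5) = 2/5.
Summing (X+Z)·P(x,y) over outcomes with X + Z > 5 gives 8/3.
E[X + Z | X + Z > 5] = (8/3) / (2/5) = 20/3.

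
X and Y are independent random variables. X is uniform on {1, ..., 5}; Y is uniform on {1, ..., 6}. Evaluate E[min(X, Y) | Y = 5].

P(Y = 5) = 1/6.
Summing min(X,Y)·P(x,y) over outcomes with Y = 5 gives 1/2.
E[min(X, Y) | Y = 5] = (1/2) / (1/6) = 3.

3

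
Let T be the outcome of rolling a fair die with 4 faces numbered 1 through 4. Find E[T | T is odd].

Given T is odd, T is equally likely to be any of {1, 3}.
E[T | T is odd] = (1 + 3) / 2 = 2.

2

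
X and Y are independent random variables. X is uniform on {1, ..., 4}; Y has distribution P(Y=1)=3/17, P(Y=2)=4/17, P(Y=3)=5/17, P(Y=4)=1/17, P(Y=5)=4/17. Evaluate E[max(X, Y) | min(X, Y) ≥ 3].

P(min(X, Y) ≥ 3) = 5/17.
Summing max(X,Y)·P(x,y) over outcomes with min(X, Y) ≥ 3 gives 83/68.
E[max(X, Y) | min(X, Y) ≥ 3] = (83/68) / (5/17) = 83/20.

83/20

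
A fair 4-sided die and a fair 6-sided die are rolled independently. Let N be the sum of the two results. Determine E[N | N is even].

P(N is even) = 1/2.
Σ over the event: 2·1/24 + 4·1/8 + 6·1/6 + 8·1/8 + 10·1/24 = 3.
E[N | N is even] = (3) / (1/2) = 6.

6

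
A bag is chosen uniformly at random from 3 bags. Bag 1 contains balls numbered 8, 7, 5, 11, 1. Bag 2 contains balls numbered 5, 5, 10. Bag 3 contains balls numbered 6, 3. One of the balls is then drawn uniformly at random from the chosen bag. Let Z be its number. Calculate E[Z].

E[Z | bag 1] = (8+7+5+11+1)/5 = 32/5.
E[Z | bag 2] = (5+5+10)/3 = 20/3.
E[Z | bag 3] = (6+3)/2 = 9/2.
E[Z] = (1/3)·(32/5) + (1/3)·(20/3) + (1/3)·(9/2) = 527/90.

527/90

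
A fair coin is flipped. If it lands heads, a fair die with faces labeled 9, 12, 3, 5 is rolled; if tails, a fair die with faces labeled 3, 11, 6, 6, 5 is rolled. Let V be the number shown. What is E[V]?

269/40

E[V | heads] = (9+12+3+5)/4 = 29/4.
E[V | tails] = (3+11+6+6+5)/5 = 31/5.
By the law of total expectation,
E[V] = (1/2)·(29/4) + (1/2)·(31/5) = 269/40.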